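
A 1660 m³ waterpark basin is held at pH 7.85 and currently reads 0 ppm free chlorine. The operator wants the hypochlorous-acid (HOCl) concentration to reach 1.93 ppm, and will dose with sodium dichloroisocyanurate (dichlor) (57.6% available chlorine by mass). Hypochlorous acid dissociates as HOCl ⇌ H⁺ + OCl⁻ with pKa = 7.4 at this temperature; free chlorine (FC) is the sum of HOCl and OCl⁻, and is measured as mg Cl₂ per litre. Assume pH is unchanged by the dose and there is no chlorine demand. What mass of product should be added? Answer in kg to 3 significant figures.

Volume: 1660 m³ = 1,660,000 L.
[OCl⁻]/[HOCl] = 10^(pH − pKa) = 10^(7.85 − 7.4) = 2.818; fraction as HOCl = 1/(1 + 2.818) = 0.2619.
Free chlorine required for 1.93 ppm HOCl: 1.93 / 0.2619 = 7.369 ppm.
FC to add: 7.369 − 0 = 7.369 mg/L as Cl₂.
Cl₂ equivalent: 7.369 mg/L × 1,660,000 L = 12,230 g.
Product at 57.6% available Cl: 12,230 / 0.576 = 21,240 g.

21.2 kg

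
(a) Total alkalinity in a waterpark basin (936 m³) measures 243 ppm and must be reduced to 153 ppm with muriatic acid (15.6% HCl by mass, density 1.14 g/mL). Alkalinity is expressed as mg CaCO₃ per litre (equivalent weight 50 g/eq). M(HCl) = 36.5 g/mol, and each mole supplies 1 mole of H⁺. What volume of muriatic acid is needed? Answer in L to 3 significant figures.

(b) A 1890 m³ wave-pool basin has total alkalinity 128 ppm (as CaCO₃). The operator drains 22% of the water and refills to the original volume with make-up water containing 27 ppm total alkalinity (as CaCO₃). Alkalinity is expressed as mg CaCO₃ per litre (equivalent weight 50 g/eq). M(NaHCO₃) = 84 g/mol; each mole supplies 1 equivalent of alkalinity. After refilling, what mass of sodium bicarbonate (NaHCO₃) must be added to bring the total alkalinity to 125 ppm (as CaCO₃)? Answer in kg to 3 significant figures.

(a) Volume: 936 m³ = 936,000 L.
(a) Alkalinity to neutralize: (243 − 153) = 90 mg/L as CaCO₃ × 936,000 L = 84,240 g as CaCO₃.
(a) Equivalents of H⁺ required: 84,240 ÷ 50 g/eq = 1685 eq = 1685 mol HCl.
(a) Mass of HCl: 1685 × 36.5 = 61,500 g.
(a) Mass of 15.6% solution: 61,500 / 0.156 = 394,200 g.
(a) Volume: 394,200 g ÷ 1.14 g/mL = 345,800 mL.

(b) Volume: 1890 m³ = 1,890,000 L.
(b) After draining 22% and refilling: 128 × 0.78 + 27 × 0.22 = 105.78 ppm.
(b) Deficit to target: 125 − 105.78 = 19.22 mg/L.
(b) As CaCO₃: 19.22 mg/L × 1,890,000 L = 36,330 g; ÷ 50 g/eq ÷ 1 = 726.5 mol NaHCO₃.
(b) Mass: 726.5 × 84 = 61,030 g.

(a) 346 L; (b) 61.0 kg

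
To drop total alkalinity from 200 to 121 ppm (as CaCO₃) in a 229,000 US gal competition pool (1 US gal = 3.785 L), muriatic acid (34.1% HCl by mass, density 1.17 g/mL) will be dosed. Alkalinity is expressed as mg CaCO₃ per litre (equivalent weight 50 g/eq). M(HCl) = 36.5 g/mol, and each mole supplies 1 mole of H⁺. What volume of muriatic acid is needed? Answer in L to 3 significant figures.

Volume: 229,000 US gal × 3.785 L/gal = 866,765 L.
Alkalinity to neutralize: (200 − 121) = 79 mg/L as CaCO₃ × 866,765 L = 68,470 g as CaCO₃.
Equivalents of H⁺ required: 68,470 ÷ 50 g/eq = 1369 eq = 1369 mol HCl.
Mass of HCl: 1369 × 36.5 = 49,990 g.
Mass of 34.1% solution: 49,990 / 0.341 = 146,600 g.
Volume: 146,600 g ÷ 1.17 g/mL = 125,300 mL.

125 L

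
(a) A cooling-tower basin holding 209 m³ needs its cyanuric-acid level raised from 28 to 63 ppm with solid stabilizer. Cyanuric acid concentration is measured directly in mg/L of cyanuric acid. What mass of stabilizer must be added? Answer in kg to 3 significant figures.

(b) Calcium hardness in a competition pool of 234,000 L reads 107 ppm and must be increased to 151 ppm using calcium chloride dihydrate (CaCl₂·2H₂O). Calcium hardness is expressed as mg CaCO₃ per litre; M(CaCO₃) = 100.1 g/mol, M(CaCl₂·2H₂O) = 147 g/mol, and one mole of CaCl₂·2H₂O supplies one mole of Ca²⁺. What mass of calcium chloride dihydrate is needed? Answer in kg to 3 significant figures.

(a) 7.32 kg; (b) 15.1 kg

(a) Volume: 209 m³ = 209,000 L.
(a) CYA to add: (63 − 28) = 35 mg/L × 209,000 L = 7315 g cyanuric acid.

(b) Hardness to add: (151 − 107) = 44 mg/L as CaCO₃ × 234,000 L = 10,300 g as CaCO₃.
(b) Moles of Ca²⁺ (1 mol Ca²⁺ ≡ 1 mol CaCO₃): 10,300 / 100.1 g/mol = 102.9 mol.
(b) Mass of CaCl₂·2H₂O: 102.9 × 147 = 15,120 g.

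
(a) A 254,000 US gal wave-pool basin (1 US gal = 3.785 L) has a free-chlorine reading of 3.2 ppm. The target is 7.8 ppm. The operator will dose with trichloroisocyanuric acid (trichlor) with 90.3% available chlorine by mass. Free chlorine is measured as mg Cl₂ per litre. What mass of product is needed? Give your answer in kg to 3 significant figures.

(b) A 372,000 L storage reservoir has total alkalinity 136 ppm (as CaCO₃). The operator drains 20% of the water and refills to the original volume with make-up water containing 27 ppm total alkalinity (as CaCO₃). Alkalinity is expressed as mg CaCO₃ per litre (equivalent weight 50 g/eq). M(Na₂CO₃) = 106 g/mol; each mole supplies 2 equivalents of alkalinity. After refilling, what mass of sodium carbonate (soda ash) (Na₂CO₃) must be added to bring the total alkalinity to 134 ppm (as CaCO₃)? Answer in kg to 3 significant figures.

(a) 4.90 kg; (b) 7.81 kg

(a) Volume: 254,000 US gal × 3.785 L/gal = 961,390 L.
(a) Chlorine deficit: 7.8 − 3.2 = 4.6 ppm = 4.6 mg/L as Cl₂.
(a) Cl₂ equivalent needed: 4.6 mg/L × 961,390 L = 4,422,000 mg = 4422 g.
(a) Product at 90.3% available chlorine: 4422 / 0.903 = 4897 g.

(b) After draining 20% and refilling: 136 × 0.80 + 27 × 0.20 = 114.2 ppm.
(b) Deficit to target: 134 − 114.2 = 19.8 mg/L.
(b) As CaCO₃: 19.8 mg/L × 372,000 L = 7366 g; ÷ 50 g/eq ÷ 2 = 73.66 mol Na₂CO₃.
(b) Mass: 73.66 × 106 = 7808 g.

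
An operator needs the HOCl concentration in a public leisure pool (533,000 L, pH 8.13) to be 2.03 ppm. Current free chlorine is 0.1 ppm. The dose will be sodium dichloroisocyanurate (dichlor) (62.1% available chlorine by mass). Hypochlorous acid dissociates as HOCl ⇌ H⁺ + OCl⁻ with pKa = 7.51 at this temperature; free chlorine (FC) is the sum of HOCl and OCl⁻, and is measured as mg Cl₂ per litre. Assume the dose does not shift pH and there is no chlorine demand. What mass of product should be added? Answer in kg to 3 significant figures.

8.92 kg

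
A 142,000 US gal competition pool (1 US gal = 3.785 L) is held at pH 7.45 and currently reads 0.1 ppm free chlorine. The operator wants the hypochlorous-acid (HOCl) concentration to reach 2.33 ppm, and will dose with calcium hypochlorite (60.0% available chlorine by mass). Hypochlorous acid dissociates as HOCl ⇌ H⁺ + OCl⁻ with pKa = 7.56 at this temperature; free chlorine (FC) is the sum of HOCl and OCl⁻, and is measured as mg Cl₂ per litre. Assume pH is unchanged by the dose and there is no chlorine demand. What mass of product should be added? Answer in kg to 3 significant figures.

Volume: 142,000 US gal × 3.785 L/gal = 537,470 L.
[OCl⁻]/[HOCl] = 10^(pH − pKa) = 10^(7.45 − 7.56) = 0.7762; fraction as HOCl = 1/(1 + 0.7762) = 0.563.
Free chlorine required for 2.33 ppm HOCl: 2.33 / 0.563 = 4.139 ppm.
FC to add: 4.139 − 0.1 = 4.039 mg/L as Cl₂.
Cl₂ equivalent: 4.039 mg/L × 537,470 L = 2171 g.
Product at 60.0% available Cl: 2171 / 0.6 = 3618 g.

3.62 kg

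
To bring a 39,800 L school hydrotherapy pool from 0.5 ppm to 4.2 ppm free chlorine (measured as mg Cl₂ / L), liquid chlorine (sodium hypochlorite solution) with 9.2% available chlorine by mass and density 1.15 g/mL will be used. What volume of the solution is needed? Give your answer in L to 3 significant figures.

Chlorine deficit: 4.2 − 0.5 = 3.7 ppm = 3.7 mg/L as Cl₂.
Cl₂ equivalent needed: 3.7 mg/L × 39,800 L = 147,300 mg = 147.3 g.
Product at 9.2% available chlorine: 147.3 / 0.092 = 1601 g.
Volume at density 1.15 g/mL: 1601 g ÷ 1.15 g/mL = 1392 mL.

1.39 L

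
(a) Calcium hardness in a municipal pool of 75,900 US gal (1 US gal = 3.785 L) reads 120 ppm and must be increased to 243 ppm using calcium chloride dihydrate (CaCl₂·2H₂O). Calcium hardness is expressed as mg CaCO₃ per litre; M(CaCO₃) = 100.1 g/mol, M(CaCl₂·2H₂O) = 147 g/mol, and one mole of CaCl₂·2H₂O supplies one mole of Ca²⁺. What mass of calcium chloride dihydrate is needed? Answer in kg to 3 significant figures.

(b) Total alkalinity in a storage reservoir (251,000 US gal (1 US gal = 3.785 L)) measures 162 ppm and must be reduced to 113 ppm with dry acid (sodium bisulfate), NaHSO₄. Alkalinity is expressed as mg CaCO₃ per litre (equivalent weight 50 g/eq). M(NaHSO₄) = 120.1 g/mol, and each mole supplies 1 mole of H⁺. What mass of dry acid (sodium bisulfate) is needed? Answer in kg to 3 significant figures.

(a) Volume: 75,900 US gal × 3.785 L/gal = 287,282 L.
(a) Hardness to add: (243 − 120) = 123 mg/L as CaCO₃ × 287,282 L = 35,340 g as CaCO₃.
(a) Moles of Ca²⁺ (1 mol Ca²⁺ ≡ 1 mol CaCO₃): 35,340 / 100.1 g/mol = 353 mol.
(a) Mass of CaCl₂·2H₂O: 353 × 147 = 51,890 g.

(b) Volume: 251,000 US gal × 3.785 L/gal = 950,035 L.
(b) Alkalinity to neutralize: (162 − 113) = 49 mg/L as CaCO₃ × 950,035 L = 46,550 g as CaCO₃.
(b) Equivalents of H⁺ required: 46,550 ÷ 50 g/eq = 931 eq = 931 mol NaHSO₄.
(b) Mass of NaHSO₄: 931 × 120.1 = 111,800 g.

(a) 51.9 kg; (b) 112 kg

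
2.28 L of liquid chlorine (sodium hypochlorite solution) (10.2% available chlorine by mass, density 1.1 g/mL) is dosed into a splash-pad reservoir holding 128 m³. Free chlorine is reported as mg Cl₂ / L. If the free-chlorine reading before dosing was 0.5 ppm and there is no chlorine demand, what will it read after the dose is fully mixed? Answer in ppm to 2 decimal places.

Volume: 128 m³ = 128,000 L.
Mass of solution: 2.28 L × 1000 mL/L × 1.1 g/mL = 2508 g.
Available chlorine delivered: 2508 g × 0.102 = 255.8 g as Cl₂.
Concentration rise: 255.8 g / 128,000 L = 1.999 mg/L = 2.00 ppm.
Final FC: 0.5 + 2.00 = 2.50 ppm.

2.50 ppm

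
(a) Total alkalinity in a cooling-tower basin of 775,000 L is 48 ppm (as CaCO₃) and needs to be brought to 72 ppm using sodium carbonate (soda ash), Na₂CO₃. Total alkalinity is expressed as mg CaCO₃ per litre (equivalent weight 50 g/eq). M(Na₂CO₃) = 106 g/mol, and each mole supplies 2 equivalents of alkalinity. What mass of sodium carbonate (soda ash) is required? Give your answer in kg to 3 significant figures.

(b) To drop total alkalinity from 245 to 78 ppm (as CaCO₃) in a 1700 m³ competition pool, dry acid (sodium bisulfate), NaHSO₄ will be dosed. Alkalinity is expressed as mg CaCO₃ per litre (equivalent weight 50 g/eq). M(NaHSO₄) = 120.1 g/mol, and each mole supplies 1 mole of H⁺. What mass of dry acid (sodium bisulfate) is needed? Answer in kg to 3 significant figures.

(a) Alkalinity to add: (72 − 48) = 24 mg/L as CaCO₃ × 775,000 L = 18,600 g as CaCO₃.
(a) Equivalents: 18,600 g ÷ 50 g/eq = 372 eq.
(a) Each mole of Na₂CO₃ supplies 2 eq, so 372 / 2 = 186 mol.
(a) Mass: 186 mol × 106 g/mol = 19,720 g.

(b) Volume: 1700 m³ = 1,700,000 L.
(b) Alkalinity to neutralize: (245 − 78) = 167 mg/L as CaCO₃ × 1,700,000 L = 283,900 g as CaCO₃.
(b) Equivalents of H⁺ required: 283,900 ÷ 50 g/eq = 5678 eq = 5678 mol NaHSO₄.
(b) Mass of NaHSO₄: 5678 × 120.1 = 681,900 g.

(a) 19.7 kg; (b) 682 kg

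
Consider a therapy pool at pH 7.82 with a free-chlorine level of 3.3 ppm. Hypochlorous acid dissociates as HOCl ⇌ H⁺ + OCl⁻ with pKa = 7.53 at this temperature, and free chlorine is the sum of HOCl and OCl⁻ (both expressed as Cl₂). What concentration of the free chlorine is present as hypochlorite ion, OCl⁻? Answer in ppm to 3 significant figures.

[OCl⁻]/[HOCl] = 10^(pH − pKa) = 10^(7.82 − 7.53) = 10^0.29 = 1.95.
Fraction as HOCl = 1 / (1 + 1.95) = 0.339.
OCl⁻ = (1 − 0.339) × 3.3 ppm = 2.181 ppm.

2.18 ppm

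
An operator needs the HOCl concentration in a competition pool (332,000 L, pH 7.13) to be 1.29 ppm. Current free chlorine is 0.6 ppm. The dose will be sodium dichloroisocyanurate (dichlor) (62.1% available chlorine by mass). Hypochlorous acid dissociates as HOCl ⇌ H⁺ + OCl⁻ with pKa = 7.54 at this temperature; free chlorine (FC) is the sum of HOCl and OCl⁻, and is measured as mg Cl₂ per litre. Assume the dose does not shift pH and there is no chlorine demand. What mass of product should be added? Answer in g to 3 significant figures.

[OCl⁻]/[HOCl] = 10^(pH − pKa) = 10^(7.13 − 7.54) = 0.389; fraction as HOCl = 1/(1 + 0.389) = 0.7199.
Free chlorine required for 1.29 ppm HOCl: 1.29 / 0.7199 = 1.792 ppm.
FC to add: 1.792 − 0.6 = 1.192 mg/L as Cl₂.
Cl₂ equivalent: 1.192 mg/L × 332,000 L = 395.7 g.
Product at 62.1% available Cl: 395.7 / 0.621 = 637.2 g.

637 g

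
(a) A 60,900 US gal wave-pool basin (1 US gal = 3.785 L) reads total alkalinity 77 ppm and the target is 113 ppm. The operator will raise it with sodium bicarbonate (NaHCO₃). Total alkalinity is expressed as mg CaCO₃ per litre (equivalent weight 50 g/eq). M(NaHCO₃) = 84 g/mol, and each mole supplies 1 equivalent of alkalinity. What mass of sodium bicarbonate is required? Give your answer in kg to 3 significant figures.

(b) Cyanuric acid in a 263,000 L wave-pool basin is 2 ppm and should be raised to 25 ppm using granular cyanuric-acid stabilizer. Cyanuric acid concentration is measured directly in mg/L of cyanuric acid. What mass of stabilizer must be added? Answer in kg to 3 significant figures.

(a) 13.9 kg; (b) 6.05 kg

(a) Volume: 60,900 US gal × 3.785 L/gal = 230,506 L.
(a) Alkalinity to add: (113 − 77) = 36 mg/L as CaCO₃ × 230,506 L = 8298 g as CaCO₃.
(a) Equivalents: 8298 g ÷ 50 g/eq = 166 eq.
(a) NaHCO₃ supplies 1 eq per mole → 166 mol.
(a) Mass: 166 mol × 84 g/mol = 13,940 g.

(b) CYA to add: (25 − 2) = 23 mg/L × 263,000 L = 6049 g cyanuric acid.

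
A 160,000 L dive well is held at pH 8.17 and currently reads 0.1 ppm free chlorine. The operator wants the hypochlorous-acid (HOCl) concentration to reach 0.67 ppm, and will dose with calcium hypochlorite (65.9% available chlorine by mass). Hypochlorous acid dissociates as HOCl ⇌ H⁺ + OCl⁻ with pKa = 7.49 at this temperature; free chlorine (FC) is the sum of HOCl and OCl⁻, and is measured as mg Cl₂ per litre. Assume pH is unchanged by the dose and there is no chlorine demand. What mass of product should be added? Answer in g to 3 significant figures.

917 g

[OCl⁻]/[HOCl] = 10^(pH − pKa) = 10^(8.17 − 7.49) = 4.786; fraction as HOCl = 1/(1 + 4.786) = 0.1728.
Free chlorine required for 0.67 ppm HOCl: 0.67 / 0.1728 = 3.877 ppm.
FC to add: 3.877 − 0.1 = 3.777 mg/L as Cl₂.
Cl₂ equivalent: 3.777 mg/L × 160,000 L = 604.3 g.
Product at 65.9% available Cl: 604.3 / 0.659 = 917 g.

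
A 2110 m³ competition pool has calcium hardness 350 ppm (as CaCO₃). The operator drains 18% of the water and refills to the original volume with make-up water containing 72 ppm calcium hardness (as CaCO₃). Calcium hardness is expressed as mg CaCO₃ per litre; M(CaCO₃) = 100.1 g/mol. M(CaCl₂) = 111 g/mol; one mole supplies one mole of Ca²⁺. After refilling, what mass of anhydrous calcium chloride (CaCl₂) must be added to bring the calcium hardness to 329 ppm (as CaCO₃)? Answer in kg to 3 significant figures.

67.9 kg

Volume: 2110 m³ = 2,110,000 L.
After draining 18% and refilling: 350 × 0.82 + 72 × 0.18 = 299.96 ppm.
Deficit to target: 329 − 299.96 = 29.04 mg/L.
As CaCO₃: 29.04 mg/L × 2,110,000 L = 61,270 g; ÷ 100.1 = 612.1 mol Ca²⁺.
Mass: 612.1 × 111 = 67,950 g.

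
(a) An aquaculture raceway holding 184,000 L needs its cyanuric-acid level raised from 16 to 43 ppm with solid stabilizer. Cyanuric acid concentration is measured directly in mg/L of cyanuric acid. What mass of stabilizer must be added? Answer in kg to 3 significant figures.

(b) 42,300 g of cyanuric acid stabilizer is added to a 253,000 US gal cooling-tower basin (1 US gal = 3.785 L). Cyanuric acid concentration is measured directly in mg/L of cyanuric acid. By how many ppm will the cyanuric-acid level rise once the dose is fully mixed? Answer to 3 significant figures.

(a) CYA to add: (43 − 16) = 27 mg/L × 184,000 L = 4968 g cyanuric acid.

(b) Volume: 253,000 US gal × 3.785 L/gal = 957,605 L.
(b) Rise: 42,300 g / 957,605 L × 1000 = 44.17 mg/L.

(a) 4.97 kg; (b) 44.2 ppm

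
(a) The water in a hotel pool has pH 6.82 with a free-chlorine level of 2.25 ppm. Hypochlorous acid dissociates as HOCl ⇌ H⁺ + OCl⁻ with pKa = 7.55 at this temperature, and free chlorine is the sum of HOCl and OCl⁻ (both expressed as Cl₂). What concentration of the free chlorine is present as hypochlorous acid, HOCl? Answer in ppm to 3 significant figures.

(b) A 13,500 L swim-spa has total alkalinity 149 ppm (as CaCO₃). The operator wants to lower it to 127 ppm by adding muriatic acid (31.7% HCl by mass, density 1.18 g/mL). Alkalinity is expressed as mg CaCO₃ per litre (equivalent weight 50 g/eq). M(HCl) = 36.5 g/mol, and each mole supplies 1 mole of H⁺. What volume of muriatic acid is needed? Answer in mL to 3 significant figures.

(a) 1.90 ppm; (b) 580 mL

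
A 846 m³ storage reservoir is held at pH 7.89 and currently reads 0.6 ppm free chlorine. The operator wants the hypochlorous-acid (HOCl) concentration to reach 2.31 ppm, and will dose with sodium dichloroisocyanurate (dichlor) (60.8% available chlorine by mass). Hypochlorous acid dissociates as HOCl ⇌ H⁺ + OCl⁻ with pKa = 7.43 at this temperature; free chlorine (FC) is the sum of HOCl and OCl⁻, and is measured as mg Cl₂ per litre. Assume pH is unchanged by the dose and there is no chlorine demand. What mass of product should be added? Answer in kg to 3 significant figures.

11.6 kg

Volume: 846 m³ = 846,000 L.
[OCl⁻]/[HOCl] = 10^(pH − pKa) = 10^(7.89 − 7.43) = 2.884; fraction as HOCl = 1/(1 + 2.884) = 0.2575.
Free chlorine required for 2.31 ppm HOCl: 2.31 / 0.2575 = 8.972 ppm.
FC to add: 8.972 − 0.6 = 8.372 mg/L as Cl₂.
Cl₂ equivalent: 8.372 mg/L × 846,000 L = 7083 g.
Product at 60.8% available Cl: 7083 / 0.608 = 11,650 g.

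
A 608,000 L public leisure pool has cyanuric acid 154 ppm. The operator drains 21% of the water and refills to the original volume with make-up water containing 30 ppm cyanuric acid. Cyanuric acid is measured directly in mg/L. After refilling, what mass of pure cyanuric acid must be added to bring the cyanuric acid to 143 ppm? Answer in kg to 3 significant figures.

9.14 kg

After draining 21% and refilling: 154 × 0.79 + 30 × 0.21 = 127.96 ppm.
Deficit to target: 143 − 127.96 = 15.04 mg/L.
Mass: 15.04 mg/L × 608,000 L = 9144 g cyanuric acid.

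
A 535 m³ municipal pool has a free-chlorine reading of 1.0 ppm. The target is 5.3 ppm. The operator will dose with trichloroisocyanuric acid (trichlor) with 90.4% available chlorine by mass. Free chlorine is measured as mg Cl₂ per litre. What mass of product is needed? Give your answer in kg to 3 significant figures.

Volume: 535 m³ = 535,000 L.
Chlorine deficit: 5.3 − 1.0 = 4.3 ppm = 4.3 mg/L as Cl₂.
Cl₂ equivalent needed: 4.3 mg/L × 535,000 L = 2,300,000 mg = 2300 g.
Product at 90.4% available chlorine: 2300 / 0.904 = 2545 g.

2.54 kg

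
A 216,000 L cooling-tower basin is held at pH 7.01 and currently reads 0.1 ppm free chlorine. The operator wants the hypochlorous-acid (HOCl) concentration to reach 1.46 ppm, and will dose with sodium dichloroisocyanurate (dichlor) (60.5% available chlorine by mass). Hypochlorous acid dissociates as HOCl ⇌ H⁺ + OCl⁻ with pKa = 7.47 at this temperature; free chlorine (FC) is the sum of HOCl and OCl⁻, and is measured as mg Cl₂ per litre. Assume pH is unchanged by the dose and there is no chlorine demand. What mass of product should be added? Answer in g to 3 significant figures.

666 g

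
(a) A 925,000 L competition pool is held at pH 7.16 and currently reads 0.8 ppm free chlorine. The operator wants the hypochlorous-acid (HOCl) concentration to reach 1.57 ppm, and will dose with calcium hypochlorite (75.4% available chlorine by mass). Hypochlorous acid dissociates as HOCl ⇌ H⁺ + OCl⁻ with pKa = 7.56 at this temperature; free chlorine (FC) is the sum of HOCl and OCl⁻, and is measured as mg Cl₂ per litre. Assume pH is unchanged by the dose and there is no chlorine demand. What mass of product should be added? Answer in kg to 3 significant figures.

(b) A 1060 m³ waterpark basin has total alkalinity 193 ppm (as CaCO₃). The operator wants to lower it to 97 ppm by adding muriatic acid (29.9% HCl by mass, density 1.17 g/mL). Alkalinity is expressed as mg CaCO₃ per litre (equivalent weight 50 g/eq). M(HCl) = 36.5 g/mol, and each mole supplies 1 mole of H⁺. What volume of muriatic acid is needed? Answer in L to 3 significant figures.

(a) [OCl⁻]/[HOCl] = 10^(pH − pKa) = 10^(7.16 − 7.56) = 0.3981; fraction as HOCl = 1/(1 + 0.3981) = 0.7153.
(a) Free chlorine required for 1.57 ppm HOCl: 1.57 / 0.7153 = 2.195 ppm.
(a) FC to add: 2.195 − 0.8 = 1.395 mg/L as Cl₂.
(a) Cl₂ equivalent: 1.395 mg/L × 925,000 L = 1290 g.
(a) Product at 75.4% available Cl: 1290 / 0.754 = 1711 g.

(b) Volume: 1060 m³ = 1,060,000 L.
(b) Alkalinity to neutralize: (193 − 97) = 96 mg/L as CaCO₃ × 1,060,000 L = 101,800 g as CaCO₃.
(b) Equivalents of H⁺ required: 101,800 ÷ 50 g/eq = 2035 eq = 2035 mol HCl.
(b) Mass of HCl: 2035 × 36.5 = 74,280 g.
(b) Mass of 29.9% solution: 74,280 / 0.299 = 248,400 g.
(b) Volume: 248,400 g ÷ 1.17 g/mL = 212,300 mL.

(a) 1.71 kg; (b) 212 L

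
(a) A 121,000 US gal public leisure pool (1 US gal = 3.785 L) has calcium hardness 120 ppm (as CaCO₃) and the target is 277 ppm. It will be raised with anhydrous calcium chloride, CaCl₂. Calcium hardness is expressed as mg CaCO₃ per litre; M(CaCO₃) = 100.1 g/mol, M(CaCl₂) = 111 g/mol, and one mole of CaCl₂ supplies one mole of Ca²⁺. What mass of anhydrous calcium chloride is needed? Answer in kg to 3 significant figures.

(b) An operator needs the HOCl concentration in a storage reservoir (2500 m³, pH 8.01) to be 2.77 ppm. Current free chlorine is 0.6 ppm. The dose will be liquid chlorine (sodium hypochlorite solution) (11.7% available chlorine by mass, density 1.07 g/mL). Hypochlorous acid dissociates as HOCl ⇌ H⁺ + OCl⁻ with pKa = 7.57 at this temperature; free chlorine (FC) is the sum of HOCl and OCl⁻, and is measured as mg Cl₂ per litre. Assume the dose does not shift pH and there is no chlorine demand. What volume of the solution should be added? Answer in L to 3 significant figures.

(a) Volume: 121,000 US gal × 3.785 L/gal = 457,985 L.
(a) Hardness to add: (277 − 120) = 157 mg/L as CaCO₃ × 457,985 L = 71,900 g as CaCO₃.
(a) Moles of Ca²⁺ (1 mol Ca²⁺ ≡ 1 mol CaCO₃): 71,900 / 100.1 g/mol = 718.3 mol.
(a) Mass of CaCl₂: 718.3 × 111 = 79,730 g.

(b) Volume: 2500 m³ = 2,500,000 L.
(b) [OCl⁻]/[HOCl] = 10^(pH − pKa) = 10^(8.01 − 7.57) = 2.754; fraction as HOCl = 1/(1 + 2.754) = 0.2664.
(b) Free chlorine required for 2.77 ppm HOCl: 2.77 / 0.2664 = 10.4 ppm.
(b) FC to add: 10.4 − 0.6 = 9.799 mg/L as Cl₂.
(b) Cl₂ equivalent: 9.799 mg/L × 2,500,000 L = 24,500 g.
(b) Product at 11.7% available Cl: 24,500 / 0.117 = 209,400 g.
(b) Volume: 209,400 g ÷ 1.07 g/mL = 195,700 mL.

(a) 79.7 kg; (b) 196 L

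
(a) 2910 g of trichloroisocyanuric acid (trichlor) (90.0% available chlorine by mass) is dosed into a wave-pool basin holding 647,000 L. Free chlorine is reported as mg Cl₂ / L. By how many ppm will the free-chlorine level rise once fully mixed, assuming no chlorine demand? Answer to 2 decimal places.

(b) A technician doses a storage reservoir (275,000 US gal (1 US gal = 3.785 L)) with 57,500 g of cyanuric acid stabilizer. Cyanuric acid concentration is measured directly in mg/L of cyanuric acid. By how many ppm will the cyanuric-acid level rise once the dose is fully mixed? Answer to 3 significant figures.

(a) 4.05 ppm; (b) 55.2 ppm

(a) Available chlorine delivered: 2910 g × 0.9 = 2619 g as Cl₂.
(a) Concentration rise: 2619 g / 647,000 L = 4.048 mg/L = 4.05 ppm.

(b) Volume: 275,000 US gal × 3.785 L/gal = 1,040,875 L.
(b) Rise: 57,500 g / 1,040,875 L × 1000 = 55.24 mg/L.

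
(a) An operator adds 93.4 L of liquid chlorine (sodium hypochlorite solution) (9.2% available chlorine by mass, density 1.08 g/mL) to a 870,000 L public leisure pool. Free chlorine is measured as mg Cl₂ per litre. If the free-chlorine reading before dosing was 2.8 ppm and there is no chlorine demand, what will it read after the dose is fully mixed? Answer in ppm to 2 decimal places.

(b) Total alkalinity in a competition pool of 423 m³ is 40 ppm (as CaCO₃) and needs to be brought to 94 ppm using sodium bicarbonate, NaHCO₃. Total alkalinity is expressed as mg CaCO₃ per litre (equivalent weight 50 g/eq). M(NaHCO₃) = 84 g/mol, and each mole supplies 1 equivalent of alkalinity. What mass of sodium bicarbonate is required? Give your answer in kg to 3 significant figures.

(a) 13.47 ppm; (b) 38.4 kg

(a) Mass of solution: 93.4 L × 1000 mL/L × 1.08 g/mL = 100,900 g.
(a) Available chlorine delivered: 100,900 g × 0.092 = 9280 g as Cl₂.
(a) Concentration rise: 9280 g / 870,000 L = 10.67 mg/L = 10.67 ppm.
(a) Final FC: 2.8 + 10.67 = 13.47 ppm.

(b) Volume: 423 m³ = 423,000 L.
(b) Alkalinity to add: (94 − 40) = 54 mg/L as CaCO₃ × 423,000 L = 22,840 g as CaCO₃.
(b) Equivalents: 22,840 g ÷ 50 g/eq = 456.8 eq.
(b) NaHCO₃ supplies 1 eq per mole → 456.8 mol.
(b) Mass: 456.8 mol × 84 g/mol = 38,370 g.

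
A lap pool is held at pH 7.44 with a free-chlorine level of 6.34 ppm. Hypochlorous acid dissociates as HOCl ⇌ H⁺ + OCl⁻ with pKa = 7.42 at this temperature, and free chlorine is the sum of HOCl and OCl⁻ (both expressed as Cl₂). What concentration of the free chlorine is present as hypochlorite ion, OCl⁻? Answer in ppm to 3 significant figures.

[OCl⁻]/[HOCl] = 10^(pH − pKa) = 10^(7.44 − 7.42) = 10^0.02 = 1.047.
Fraction as HOCl = 1 / (1 + 1.047) = 0.4885.
OCl⁻ = (1 − 0.4885) × 6.34 ppm = 3.243 ppm.

3.24 ppm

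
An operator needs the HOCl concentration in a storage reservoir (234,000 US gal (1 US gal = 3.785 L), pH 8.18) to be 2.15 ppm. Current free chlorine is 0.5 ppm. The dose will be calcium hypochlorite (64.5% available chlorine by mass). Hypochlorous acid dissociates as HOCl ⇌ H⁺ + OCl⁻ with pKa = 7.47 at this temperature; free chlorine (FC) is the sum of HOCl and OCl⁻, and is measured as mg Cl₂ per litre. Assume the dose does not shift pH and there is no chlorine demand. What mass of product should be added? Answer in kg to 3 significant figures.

17.4 kg

Volume: 234,000 US gal × 3.785 L/gal = 885,690 L.
[OCl⁻]/[HOCl] = 10^(pH − pKa) = 10^(8.18 − 7.47) = 5.129; fraction as HOCl = 1/(1 + 5.129) = 0.1632.
Free chlorine required for 2.15 ppm HOCl: 2.15 / 0.1632 = 13.18 ppm.
FC to add: 13.18 − 0.5 = 12.68 mg/L as Cl₂.
Cl₂ equivalent: 12.68 mg/L × 885,690 L = 11,230 g.
Product at 64.5% available Cl: 11,230 / 0.645 = 17,410 g.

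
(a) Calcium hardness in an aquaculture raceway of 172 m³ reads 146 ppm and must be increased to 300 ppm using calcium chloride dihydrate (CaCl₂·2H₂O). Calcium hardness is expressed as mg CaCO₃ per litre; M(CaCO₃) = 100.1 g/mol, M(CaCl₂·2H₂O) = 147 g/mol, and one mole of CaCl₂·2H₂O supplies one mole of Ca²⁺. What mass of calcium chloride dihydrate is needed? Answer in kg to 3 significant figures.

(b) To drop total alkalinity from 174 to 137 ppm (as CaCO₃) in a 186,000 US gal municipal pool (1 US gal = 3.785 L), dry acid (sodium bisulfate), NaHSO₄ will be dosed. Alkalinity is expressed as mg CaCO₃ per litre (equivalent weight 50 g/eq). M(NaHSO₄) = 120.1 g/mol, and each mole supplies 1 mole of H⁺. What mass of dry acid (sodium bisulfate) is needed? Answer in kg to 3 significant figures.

(a) Volume: 172 m³ = 172,000 L.
(a) Hardness to add: (300 − 146) = 154 mg/L as CaCO₃ × 172,000 L = 26,490 g as CaCO₃.
(a) Moles of Ca²⁺ (1 mol Ca²⁺ ≡ 1 mol CaCO₃): 26,490 / 100.1 g/mol = 264.6 mol.
(a) Mass of CaCl₂·2H₂O: 264.6 × 147 = 38,900 g.

(b) Volume: 186,000 US gal × 3.785 L/gal = 704,010 L.
(b) Alkalinity to neutralize: (174 − 137) = 37 mg/L as CaCO₃ × 704,010 L = 26,050 g as CaCO₃.
(b) Equivalents of H⁺ required: 26,050 ÷ 50 g/eq = 521 eq = 521 mol NaHSO₄.
(b) Mass of NaHSO₄: 521 × 120.1 = 62,570 g.

(a) 38.9 kg; (b) 62.6 kg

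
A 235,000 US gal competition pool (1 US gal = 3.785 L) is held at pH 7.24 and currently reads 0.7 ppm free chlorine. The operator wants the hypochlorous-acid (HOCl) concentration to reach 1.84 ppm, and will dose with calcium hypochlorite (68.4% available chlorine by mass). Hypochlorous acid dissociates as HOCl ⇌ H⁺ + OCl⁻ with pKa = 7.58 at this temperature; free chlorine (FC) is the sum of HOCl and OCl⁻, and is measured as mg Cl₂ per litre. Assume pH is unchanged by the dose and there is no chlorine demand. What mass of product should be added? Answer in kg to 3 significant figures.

2.58 kg

Volume: 235,000 US gal × 3.785 L/gal = 889,475 L.
[OCl⁻]/[HOCl] = 10^(pH − pKa) = 10^(7.24 − 7.58) = 0.4571; fraction as HOCl = 1/(1 + 0.4571) = 0.6863.
Free chlorine required for 1.84 ppm HOCl: 1.84 / 0.6863 = 2.681 ppm.
FC to add: 2.681 − 0.7 = 1.981 mg/L as Cl₂.
Cl₂ equivalent: 1.981 mg/L × 889,475 L = 1762 g.
Product at 68.4% available Cl: 1762 / 0.684 = 2576 g.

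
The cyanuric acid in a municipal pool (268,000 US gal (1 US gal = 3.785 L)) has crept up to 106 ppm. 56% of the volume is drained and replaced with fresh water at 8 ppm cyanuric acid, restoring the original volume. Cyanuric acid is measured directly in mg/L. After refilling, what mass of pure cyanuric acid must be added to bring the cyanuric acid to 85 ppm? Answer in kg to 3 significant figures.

Volume: 268,000 US gal × 3.785 L/gal = 1,014,380 L.
After draining 56% and refilling: 106 × 0.44 + 8 × 0.56 = 51.12 ppm.
Deficit to target: 85 − 51.12 = 33.88 mg/L.
Mass: 33.88 mg/L × 1,014,380 L = 34,370 g cyanuric acid.

34.4 kg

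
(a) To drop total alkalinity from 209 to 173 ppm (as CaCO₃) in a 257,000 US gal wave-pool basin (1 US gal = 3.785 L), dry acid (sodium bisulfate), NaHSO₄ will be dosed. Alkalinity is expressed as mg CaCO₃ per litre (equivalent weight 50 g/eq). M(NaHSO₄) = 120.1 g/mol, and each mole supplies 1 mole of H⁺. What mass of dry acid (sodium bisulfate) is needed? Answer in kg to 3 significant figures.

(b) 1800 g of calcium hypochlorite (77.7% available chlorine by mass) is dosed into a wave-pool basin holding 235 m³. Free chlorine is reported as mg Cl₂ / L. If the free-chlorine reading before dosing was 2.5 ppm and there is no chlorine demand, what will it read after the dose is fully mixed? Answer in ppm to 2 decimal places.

(a) Volume: 257,000 US gal × 3.785 L/gal = 972,745 L.
(a) Alkalinity to neutralize: (209 − 173) = 36 mg/L as CaCO₃ × 972,745 L = 35,020 g as CaCO₃.
(a) Equivalents of H⁺ required: 35,020 ÷ 50 g/eq = 700.4 eq = 700.4 mol NaHSO₄.
(a) Mass of NaHSO₄: 700.4 × 120.1 = 84,120 g.

(b) Volume: 235 m³ = 235,000 L.
(b) Available chlorine delivered: 1800 g × 0.777 = 1399 g as Cl₂.
(b) Concentration rise: 1399 g / 235,000 L = 5.951 mg/L = 5.95 ppm.
(b) Final FC: 2.5 + 5.95 = 8.45 ppm.

(a) 84.1 kg; (b) 8.45 ppm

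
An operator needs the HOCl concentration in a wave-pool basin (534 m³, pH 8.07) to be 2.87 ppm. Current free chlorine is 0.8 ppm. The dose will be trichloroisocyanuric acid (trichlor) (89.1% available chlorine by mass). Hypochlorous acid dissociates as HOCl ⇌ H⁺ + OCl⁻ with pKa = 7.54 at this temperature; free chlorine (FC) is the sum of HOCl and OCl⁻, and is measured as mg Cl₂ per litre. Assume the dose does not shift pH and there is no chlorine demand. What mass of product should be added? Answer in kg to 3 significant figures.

7.07 kg

Volume: 534 m³ = 534,000 L.
[OCl⁻]/[HOCl] = 10^(pH − pKa) = 10^(8.07 − 7.54) = 3.388; fraction as HOCl = 1/(1 + 3.388) = 0.2279.
Free chlorine required for 2.87 ppm HOCl: 2.87 / 0.2279 = 12.59 ppm.
FC to add: 12.59 − 0.8 = 11.79 mg/L as Cl₂.
Cl₂ equivalent: 11.79 mg/L × 534,000 L = 6298 g.
Product at 89.1% available Cl: 6298 / 0.891 = 7069 g.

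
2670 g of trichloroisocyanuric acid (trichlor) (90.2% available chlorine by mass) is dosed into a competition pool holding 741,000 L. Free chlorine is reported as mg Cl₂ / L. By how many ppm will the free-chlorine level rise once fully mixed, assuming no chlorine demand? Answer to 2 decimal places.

3.25 ppm

Available chlorine delivered: 2670 g × 0.902 = 2408 g as Cl₂.
Concentration rise: 2408 g / 741,000 L = 3.25 mg/L = 3.25 ppm.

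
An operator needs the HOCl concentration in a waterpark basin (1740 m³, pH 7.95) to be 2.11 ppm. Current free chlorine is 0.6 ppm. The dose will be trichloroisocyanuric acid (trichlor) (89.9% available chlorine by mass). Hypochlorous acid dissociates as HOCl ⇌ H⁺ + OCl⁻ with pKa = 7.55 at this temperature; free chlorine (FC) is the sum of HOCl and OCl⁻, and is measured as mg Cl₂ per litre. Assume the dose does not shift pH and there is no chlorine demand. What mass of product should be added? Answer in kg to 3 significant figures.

Volume: 1740 m³ = 1,740,000 L.
[OCl⁻]/[HOCl] = 10^(pH − pKa) = 10^(7.95 − 7.55) = 2.512; fraction as HOCl = 1/(1 + 2.512) = 0.2847.
Free chlorine required for 2.11 ppm HOCl: 2.11 / 0.2847 = 7.41 ppm.
FC to add: 7.41 − 0.6 = 6.81 mg/L as Cl₂.
Cl₂ equivalent: 6.81 mg/L × 1,740,000 L = 11,850 g.
Product at 89.9% available Cl: 11,850 / 0.899 = 13,180 g.

13.2 kg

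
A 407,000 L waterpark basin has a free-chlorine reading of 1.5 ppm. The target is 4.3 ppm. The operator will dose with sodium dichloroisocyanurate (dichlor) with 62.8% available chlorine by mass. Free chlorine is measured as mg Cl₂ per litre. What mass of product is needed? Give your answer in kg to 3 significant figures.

1.81 kg

Chlorine deficit: 4.3 − 1.5 = 2.8 ppm = 2.8 mg/L as Cl₂.
Cl₂ equivalent needed: 2.8 mg/L × 407,000 L = 1,140,000 mg = 1140 g.
Product at 62.8% available chlorine: 1140 / 0.628 = 1815 g.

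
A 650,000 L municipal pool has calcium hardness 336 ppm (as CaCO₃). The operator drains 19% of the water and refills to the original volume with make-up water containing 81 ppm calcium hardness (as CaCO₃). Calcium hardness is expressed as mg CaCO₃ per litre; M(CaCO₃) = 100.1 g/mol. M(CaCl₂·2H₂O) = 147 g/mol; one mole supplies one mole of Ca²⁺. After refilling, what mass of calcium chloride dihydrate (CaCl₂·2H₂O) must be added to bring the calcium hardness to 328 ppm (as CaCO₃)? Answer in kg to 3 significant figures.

38.6 kg

After draining 19% and refilling: 336 × 0.81 + 81 × 0.19 = 287.55 ppm.
Deficit to target: 328 − 287.55 = 40.45 mg/L.
As CaCO₃: 40.45 mg/L × 650,000 L = 26,290 g; ÷ 100.1 = 262.7 mol Ca²⁺.
Mass: 262.7 × 147 = 38,610 g.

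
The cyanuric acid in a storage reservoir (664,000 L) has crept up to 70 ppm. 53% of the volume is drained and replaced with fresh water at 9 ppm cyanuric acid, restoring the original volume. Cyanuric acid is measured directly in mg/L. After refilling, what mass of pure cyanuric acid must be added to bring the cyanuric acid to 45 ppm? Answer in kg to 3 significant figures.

4.87 kg

After draining 53% and refilling: 70 × 0.47 + 9 × 0.53 = 37.67 ppm.
Deficit to target: 45 − 37.67 = 7.33 mg/L.
Mass: 7.33 mg/L × 664,000 L = 4867 g cyanuric acid.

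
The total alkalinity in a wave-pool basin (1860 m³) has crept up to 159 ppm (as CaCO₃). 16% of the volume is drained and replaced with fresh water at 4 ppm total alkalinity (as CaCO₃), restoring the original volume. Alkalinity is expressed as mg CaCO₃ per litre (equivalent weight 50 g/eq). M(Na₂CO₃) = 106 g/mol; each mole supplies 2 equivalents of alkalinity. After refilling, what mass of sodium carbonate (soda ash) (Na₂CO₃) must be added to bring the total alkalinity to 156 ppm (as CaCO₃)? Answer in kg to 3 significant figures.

43.0 kg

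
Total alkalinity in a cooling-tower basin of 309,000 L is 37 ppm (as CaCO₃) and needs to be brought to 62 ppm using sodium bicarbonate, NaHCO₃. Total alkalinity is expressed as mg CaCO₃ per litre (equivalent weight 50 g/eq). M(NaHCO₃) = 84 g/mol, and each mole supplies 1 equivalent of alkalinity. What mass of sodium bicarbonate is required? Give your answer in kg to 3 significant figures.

13.0 kg

Alkalinity to add: (62 − 37) = 25 mg/L as CaCO₃ × 309,000 L = 7725 g as CaCO₃.
Equivalents: 7725 g ÷ 50 g/eq = 154.5 eq.
NaHCO₃ supplies 1 eq per mole → 154.5 mol.
Mass: 154.5 mol × 84 g/mol = 12,980 g.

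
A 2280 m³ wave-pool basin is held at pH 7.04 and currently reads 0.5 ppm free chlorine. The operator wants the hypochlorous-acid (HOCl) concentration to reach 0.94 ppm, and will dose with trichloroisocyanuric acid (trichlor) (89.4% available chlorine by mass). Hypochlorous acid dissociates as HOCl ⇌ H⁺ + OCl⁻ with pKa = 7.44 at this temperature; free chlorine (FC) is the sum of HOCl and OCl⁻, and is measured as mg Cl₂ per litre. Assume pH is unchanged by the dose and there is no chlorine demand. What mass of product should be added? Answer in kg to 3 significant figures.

2.08 kg

Volume: 2280 m³ = 2,280,000 L.
[OCl⁻]/[HOCl] = 10^(pH − pKa) = 10^(7.04 − 7.44) = 0.3981; fraction as HOCl = 1/(1 + 0.3981) = 0.7153.
Free chlorine required for 0.94 ppm HOCl: 0.94 / 0.7153 = 1.314 ppm.
FC to add: 1.314 − 0.5 = 0.8142 mg/L as Cl₂.
Cl₂ equivalent: 0.8142 mg/L × 2,280,000 L = 1856 g.
Product at 89.4% available Cl: 1856 / 0.894 = 2077 g.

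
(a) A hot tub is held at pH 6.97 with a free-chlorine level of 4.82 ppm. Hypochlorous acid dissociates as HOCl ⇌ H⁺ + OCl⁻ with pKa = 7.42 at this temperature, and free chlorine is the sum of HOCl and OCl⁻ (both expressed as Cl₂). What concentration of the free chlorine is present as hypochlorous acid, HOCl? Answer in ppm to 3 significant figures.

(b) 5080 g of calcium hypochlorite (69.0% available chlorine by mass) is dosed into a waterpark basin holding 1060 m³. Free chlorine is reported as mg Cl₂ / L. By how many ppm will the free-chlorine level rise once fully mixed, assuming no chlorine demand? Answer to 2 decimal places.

(a) 3.56 ppm; (b) 3.31 ppm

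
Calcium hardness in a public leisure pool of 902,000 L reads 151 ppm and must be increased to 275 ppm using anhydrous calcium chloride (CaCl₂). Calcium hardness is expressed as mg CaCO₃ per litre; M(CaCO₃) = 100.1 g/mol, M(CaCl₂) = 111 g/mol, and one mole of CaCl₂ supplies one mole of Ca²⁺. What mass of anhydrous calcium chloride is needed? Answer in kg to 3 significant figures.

Hardness to add: (275 − 151) = 124 mg/L as CaCO₃ × 902,000 L = 111,800 g as CaCO₃.
Moles of Ca²⁺ (1 mol Ca²⁺ ≡ 1 mol CaCO₃): 111,800 / 100.1 g/mol = 1117 mol.
Mass of CaCl₂: 1117 × 111 = 124,000 g.

124 kg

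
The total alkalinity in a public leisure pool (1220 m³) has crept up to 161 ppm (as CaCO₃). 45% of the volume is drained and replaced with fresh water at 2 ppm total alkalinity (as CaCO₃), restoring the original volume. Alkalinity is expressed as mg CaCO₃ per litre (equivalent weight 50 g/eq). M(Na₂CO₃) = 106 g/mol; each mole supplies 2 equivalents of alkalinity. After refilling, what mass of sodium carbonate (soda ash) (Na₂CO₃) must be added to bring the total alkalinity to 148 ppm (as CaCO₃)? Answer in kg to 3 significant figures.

Volume: 1220 m³ = 1,220,000 L.
After draining 45% and refilling: 161 × 0.55 + 2 × 0.45 = 89.45 ppm.
Deficit to target: 148 − 89.45 = 58.55 mg/L.
As CaCO₃: 58.55 mg/L × 1,220,000 L = 71,430 g; ÷ 50 g/eq ÷ 2 = 714.3 mol Na₂CO₃.
Mass: 714.3 × 106 = 75,720 g.

75.7 kg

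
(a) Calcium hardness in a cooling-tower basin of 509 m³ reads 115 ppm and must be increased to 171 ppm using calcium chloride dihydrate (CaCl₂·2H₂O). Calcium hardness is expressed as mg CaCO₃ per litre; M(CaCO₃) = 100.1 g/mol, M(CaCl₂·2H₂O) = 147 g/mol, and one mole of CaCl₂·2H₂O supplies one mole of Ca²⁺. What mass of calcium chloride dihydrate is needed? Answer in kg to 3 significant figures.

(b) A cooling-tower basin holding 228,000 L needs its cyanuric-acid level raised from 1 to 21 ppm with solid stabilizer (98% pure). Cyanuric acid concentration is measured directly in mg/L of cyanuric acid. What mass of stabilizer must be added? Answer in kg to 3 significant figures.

(a) 41.9 kg; (b) 4.65 kg

(a) Volume: 509 m³ = 509,000 L.
(a) Hardness to add: (171 − 115) = 56 mg/L as CaCO₃ × 509,000 L = 28,500 g as CaCO₃.
(a) Moles of Ca²⁺ (1 mol Ca²⁺ ≡ 1 mol CaCO₃): 28,500 / 100.1 g/mol = 284.8 mol.
(a) Mass of CaCl₂·2H₂O: 284.8 × 147 = 41,860 g.

(b) CYA to add: (21 − 1) = 20 mg/L × 228,000 L = 4560 g cyanuric acid.
(b) At 98% purity: 4560 / 0.98 = 4653 g product.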